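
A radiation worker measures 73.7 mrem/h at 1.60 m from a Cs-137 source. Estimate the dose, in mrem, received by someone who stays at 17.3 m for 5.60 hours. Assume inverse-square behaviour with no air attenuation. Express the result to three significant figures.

3.53 mrem

Intensity scales as (d₁/d₂)², so rate at 17.3 m:
73.7 × (1.60/17.3)² = 73.7 × 0.008554 = 0.6304 mrem/h.
Dose = rate × time = 0.6304 mrem/h × 5.600 h = 3.530 mrem.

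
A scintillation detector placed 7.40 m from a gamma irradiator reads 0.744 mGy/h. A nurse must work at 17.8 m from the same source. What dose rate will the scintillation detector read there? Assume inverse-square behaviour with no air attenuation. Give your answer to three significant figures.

Intensity scales as (d₁/d₂)², so scaling from 7.40 m to 17.8 m:
0.744 × (7.40/17.8)² = 0.744 × 0.1728 = 0.1286 mGy/h.

0.129 mGy/h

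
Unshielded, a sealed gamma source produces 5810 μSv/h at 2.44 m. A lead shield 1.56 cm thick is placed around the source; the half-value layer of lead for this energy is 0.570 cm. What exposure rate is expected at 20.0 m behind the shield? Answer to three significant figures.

13.0 μSv/h

Distance alone: 5810 × (2.44/20.0)² = 5810 × 0.01488 = 86.45 μSv/h.
Shield: 1.56/0.570 = 2.737 half-value layers → attenuation 2^(−2.737) = 0.1500.
Combined: 86.45 × 0.1500 = 12.97 μSv/h.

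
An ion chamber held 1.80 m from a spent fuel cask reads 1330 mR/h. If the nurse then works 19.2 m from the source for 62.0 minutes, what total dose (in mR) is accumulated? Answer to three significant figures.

Applying the 1/r² law, rate at 19.2 m:
1330 × (1.80/19.2)² = 1330 × 0.008789 = 11.69 mR/h.
Dose = rate × time = 11.69 mR/h × 1.033 h = 12.08 mR.

12.1 mR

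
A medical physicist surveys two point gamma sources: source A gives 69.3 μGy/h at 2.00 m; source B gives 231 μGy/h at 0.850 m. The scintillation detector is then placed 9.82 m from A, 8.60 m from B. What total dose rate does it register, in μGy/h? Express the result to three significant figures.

5.13 μGy/h

Each source contributes Iᵢ·(dᵢ/rᵢ)²; contributions add.
A: 69.3 × (2.00/9.82)² = 2.875 μGy/h
B: 231 × (0.850/8.60)² = 2.257 μGy/h
Total = 2.875 + 2.257 = 5.132 μGy/h.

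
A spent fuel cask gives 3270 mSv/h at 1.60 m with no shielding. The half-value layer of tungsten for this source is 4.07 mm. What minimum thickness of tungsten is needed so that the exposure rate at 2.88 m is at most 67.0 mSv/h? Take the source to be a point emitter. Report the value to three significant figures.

15.9 mm

At 2.88 m, distance alone gives (1.60/2.88)² = 0.3086, so 3270 × 0.3086 = 1009 mSv/h.
Further attenuation needed: 1009/67.0 = 15.06.
n = log₂(15.06) = 3.913 half-value layers.
Thickness = 3.913 × 4.07 mm = 15.93 mm.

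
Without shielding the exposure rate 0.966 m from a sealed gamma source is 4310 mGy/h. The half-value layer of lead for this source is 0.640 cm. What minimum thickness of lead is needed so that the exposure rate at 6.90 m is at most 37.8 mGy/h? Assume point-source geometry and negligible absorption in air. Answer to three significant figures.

0.742 cm

At 6.90 m, distance alone gives 4310 × (0.966/6.90)² = 4310 × 0.01960 = 84.48 mGy/h.
Further attenuation needed: 84.48/37.8 = 2.235.
n = log₂(2.235) = 1.160 half-value layers.
Thickness = 1.160 × 0.640 cm = 0.7424 cm.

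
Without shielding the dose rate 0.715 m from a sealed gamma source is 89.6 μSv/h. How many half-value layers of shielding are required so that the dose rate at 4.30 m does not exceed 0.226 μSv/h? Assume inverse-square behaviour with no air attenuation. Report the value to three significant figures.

3.45 half-value layers

At 4.30 m, distance alone gives 89.6 × (0.715/4.30)² = 89.6 × 0.02765 = 2.477 μSv/h.
Further attenuation needed: 2.477/0.226 = 10.96.
n = log₂(10.96) = 3.454 half-value layers.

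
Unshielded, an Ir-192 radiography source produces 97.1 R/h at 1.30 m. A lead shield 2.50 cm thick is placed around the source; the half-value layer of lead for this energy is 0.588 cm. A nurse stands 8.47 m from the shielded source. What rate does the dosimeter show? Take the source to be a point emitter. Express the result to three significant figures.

0.120 R/h

Distance alone: (1.30/8.47)² = 0.02356, so 97.1 × 0.02356 = 2.288 R/h.
Shield: 2.50/0.588 = 4.252 half-value layers → attenuation 2^(−4.252) = 0.05248.
Combined: 2.288 × 0.05248 = 0.1201 R/h.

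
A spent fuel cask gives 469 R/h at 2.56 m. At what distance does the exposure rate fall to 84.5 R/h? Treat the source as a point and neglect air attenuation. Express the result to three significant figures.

6.03 m

Since intensity falls as 1/r², d₂ = d₁·√(I₁/I₂).
I₁/I₂ = 469/84.5 = 5.550, so d₂ = 2.56 × √5.550 = 6.031 m.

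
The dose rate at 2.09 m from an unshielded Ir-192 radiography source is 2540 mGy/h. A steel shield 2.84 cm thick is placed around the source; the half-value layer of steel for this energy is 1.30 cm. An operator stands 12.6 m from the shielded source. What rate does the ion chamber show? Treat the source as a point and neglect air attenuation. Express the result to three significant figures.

Distance alone: (2.09/12.6)² = 0.02751, so 2540 × 0.02751 = 69.88 mGy/h.
Shield: 2.84/1.30 = 2.185 half-value layers → attenuation 2^(−2.185) = 0.2199.
Combined: 69.88 × 0.2199 = 15.37 mGy/h.

15.4 mGy/h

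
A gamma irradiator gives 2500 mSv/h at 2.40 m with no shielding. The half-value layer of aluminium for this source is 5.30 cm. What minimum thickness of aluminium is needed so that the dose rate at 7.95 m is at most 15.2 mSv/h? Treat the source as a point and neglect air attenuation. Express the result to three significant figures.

At 7.95 m, distance alone gives 2500 × (2.40/7.95)² = 2500 × 0.09114 = 227.8 mSv/h.
Further attenuation needed: 227.8/15.2 = 14.99.
n = log₂(14.99) = 3.906 half-value layers.
Thickness = 3.906 × 5.30 cm = 20.70 cm.

20.7 cm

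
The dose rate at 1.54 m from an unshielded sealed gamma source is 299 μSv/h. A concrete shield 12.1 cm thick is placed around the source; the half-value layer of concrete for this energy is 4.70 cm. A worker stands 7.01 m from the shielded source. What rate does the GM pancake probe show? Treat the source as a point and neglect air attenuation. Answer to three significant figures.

Distance alone: 299 × (1.54/7.01)² = 299 × 0.04826 = 14.43 μSv/h.
Shield: 12.1/4.70 = 2.574 half-value layers → attenuation 2^(−2.574) = 0.1679.
Combined: 14.43 × 0.1679 = 2.423 μSv/h.

2.42 μSv/h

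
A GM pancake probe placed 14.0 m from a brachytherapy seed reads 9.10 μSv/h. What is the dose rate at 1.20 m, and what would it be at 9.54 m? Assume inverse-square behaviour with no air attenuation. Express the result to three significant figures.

Applying the 1/r² law,
At 1.20 m: (14.0/1.20)² = 136.1, so 9.10 × 136.1 = 1239 μSv/h
At 9.54 m: (1.20/9.54)² = 0.01582, so 1239 × 0.01582 = 19.60 μSv/h.

1240 μSv/h; 19.6 μSv/h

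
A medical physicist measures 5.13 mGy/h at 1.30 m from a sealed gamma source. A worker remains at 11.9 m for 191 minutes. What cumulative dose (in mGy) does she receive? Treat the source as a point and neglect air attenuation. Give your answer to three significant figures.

0.195 mGy

Applying the 1/r² law, rate at 11.9 m:
(1.30/11.9)² = 0.01193, so 5.13 × 0.01193 = 0.06120 mGy/h.
Dose = rate × time = 0.06120 mGy/h × 3.183 h = 0.1948 mGy.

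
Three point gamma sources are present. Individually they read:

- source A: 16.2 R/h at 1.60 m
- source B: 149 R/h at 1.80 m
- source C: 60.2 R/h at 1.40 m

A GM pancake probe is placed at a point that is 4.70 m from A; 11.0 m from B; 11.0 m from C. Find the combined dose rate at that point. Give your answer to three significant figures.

6.84 R/h

By superposition, sum each source's inverse-square contribution:
A: 16.2 × (1.60/4.70)² = 1.877 R/h
B: 149 × (1.80/11.0)² = 3.990 R/h
C: 60.2 × (1.40/11.0)² = 0.9751 R/h
Total = 1.877 + 3.990 + 0.9751 = 6.842 R/h.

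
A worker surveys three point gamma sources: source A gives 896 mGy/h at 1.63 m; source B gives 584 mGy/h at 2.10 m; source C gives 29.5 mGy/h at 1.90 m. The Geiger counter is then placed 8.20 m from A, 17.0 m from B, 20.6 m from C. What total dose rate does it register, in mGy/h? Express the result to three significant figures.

By superposition, sum each source's inverse-square contribution:
A: 896 × (1.63/8.20)² = 35.40 mGy/h
B: 584 × (2.10/17.0)² = 8.912 mGy/h
C: 29.5 × (1.90/20.6)² = 0.2510 mGy/h
Total = 35.40 + 8.912 + 0.2510 = 44.56 mGy/h.

44.6 mGy/h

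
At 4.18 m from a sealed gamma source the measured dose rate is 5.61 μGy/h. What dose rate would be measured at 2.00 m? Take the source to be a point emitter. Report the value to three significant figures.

24.5 μGy/h

By the inverse-square law, scaling from 4.18 m to 2.00 m:
(4.18/2.00)² = 4.368, so 5.61 × 4.368 = 24.50 μGy/h.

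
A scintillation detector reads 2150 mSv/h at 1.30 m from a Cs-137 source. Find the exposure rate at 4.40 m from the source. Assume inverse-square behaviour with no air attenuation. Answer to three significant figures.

188 mSv/h

Applying the 1/r² law, the rate at 4.40 m is
2150 × (1.30/4.40)² = 2150 × 0.08729 = 187.7 mSv/h.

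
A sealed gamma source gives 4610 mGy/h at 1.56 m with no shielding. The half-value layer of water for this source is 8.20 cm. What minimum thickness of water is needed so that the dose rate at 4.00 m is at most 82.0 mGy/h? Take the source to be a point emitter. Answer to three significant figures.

At 4.00 m, distance alone gives (1.56/4.00)² = 0.1521, so 4610 × 0.1521 = 701.2 mGy/h.
Further attenuation needed: 701.2/82.0 = 8.551.
n = log₂(8.551) = 3.096 half-value layers.
Thickness = 3.096 × 8.20 cm = 25.39 cm.

25.4 cm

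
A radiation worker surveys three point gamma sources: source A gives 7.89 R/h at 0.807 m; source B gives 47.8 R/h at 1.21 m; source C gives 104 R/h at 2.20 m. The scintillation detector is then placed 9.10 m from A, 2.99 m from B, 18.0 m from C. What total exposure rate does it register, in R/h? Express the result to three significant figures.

Each source contributes Iᵢ·(dᵢ/rᵢ)²; contributions add.
A: 7.89 × (0.807/9.10)² = 0.06205 R/h
B: 47.8 × (1.21/2.99)² = 7.828 R/h
C: 104 × (2.20/18.0)² = 1.554 R/h
Total = 0.06205 + 7.828 + 1.554 = 9.444 R/h.

9.44 R/h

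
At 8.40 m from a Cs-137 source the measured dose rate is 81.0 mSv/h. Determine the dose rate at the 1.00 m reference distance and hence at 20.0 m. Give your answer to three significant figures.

Using I₁d₁² = I₂d₂²,
At 1.00 m: (8.40/1.00)² = 70.56, so 81.0 × 70.56 = 5715 mSv/h
At 20.0 m: 5715 × (1.00/20.0)² = 5715 × 0.002500 = 14.29 mSv/h.

5720 mSv/h; 14.3 mSv/h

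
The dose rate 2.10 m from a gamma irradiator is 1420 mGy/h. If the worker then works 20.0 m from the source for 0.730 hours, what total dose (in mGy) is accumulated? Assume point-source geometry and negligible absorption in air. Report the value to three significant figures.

Since intensity falls as 1/r², rate at 20.0 m:
1420 × (2.10/20.0)² = 1420 × 0.01103 = 15.66 mGy/h.
Dose = rate × time = 15.66 mGy/h × 0.7300 h = 11.43 mGy.

11.4 mGy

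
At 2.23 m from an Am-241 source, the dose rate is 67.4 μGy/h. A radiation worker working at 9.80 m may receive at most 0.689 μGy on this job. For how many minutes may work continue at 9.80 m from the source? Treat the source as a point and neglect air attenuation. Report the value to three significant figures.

By the inverse-square law, rate at 9.80 m:
67.4 × (2.23/9.80)² = 67.4 × 0.05178 = 3.490 μGy/h.
Stay time = 0.689 μGy ÷ 3.490 μGy/h = 0.1974 h = 11.84 min.

11.8 min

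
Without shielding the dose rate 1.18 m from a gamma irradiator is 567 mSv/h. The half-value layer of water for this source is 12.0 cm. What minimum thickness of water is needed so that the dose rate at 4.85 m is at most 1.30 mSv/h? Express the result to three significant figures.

At 4.85 m, distance alone gives (1.18/4.85)² = 0.05919, so 567 × 0.05919 = 33.56 mSv/h.
Further attenuation needed: 33.56/1.30 = 25.82.
n = log₂(25.82) = 4.690 half-value layers.
Thickness = 4.690 × 12.0 cm = 56.28 cm.

56.3 cm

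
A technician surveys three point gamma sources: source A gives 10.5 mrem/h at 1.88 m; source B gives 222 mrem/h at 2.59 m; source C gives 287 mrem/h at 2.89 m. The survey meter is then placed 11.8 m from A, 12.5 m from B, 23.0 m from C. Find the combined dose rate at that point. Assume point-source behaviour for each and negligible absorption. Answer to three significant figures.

14.3 mrem/h

Each source contributes Iᵢ·(dᵢ/rᵢ)²; contributions add.
A: 10.5 × (1.88/11.8)² = 0.2665 mrem/h
B: 222 × (2.59/12.5)² = 9.531 mrem/h
C: 287 × (2.89/23.0)² = 4.531 mrem/h
Total = 0.2665 + 9.531 + 4.531 = 14.33 mrem/h.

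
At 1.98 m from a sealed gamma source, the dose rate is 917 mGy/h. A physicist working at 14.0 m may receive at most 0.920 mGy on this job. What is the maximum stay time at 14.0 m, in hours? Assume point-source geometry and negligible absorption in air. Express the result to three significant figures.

0.0502 h

Since intensity falls as 1/r², rate at 14.0 m:
(1.98/14.0)² = 0.02000, so 917 × 0.02000 = 18.34 mGy/h.
Stay time = 0.920 mGy ÷ 18.34 mGy/h = 0.05016 h.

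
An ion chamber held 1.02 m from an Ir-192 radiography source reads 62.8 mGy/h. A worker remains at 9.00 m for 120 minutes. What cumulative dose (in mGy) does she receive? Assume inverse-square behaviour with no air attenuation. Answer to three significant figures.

Using I₁d₁² = I₂d₂², rate at 9.00 m:
(1.02/9.00)² = 0.01284, so 62.8 × 0.01284 = 0.8064 mGy/h.
Dose = rate × time = 0.8064 mGy/h × 2.000 h = 1.613 mGy.

1.61 mGy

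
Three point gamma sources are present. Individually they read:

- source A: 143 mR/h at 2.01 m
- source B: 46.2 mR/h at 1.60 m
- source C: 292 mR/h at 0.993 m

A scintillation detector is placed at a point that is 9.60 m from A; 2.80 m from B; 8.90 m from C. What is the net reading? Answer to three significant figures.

By superposition, sum each source's inverse-square contribution:
A: 143 × (2.01/9.60)² = 6.269 mR/h
B: 46.2 × (1.60/2.80)² = 15.09 mR/h
C: 292 × (0.993/8.90)² = 3.635 mR/h
Total = 6.269 + 15.09 + 3.635 = 24.99 mR/h.

25.0 mR/h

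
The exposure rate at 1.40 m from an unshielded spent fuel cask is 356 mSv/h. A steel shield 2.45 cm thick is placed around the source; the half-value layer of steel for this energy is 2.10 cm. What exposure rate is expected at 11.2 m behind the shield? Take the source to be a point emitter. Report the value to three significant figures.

Distance alone: 356 × (1.40/11.2)² = 356 × 0.01562 = 5.561 mSv/h.
Shield: 2.45/2.10 = 1.167 half-value layers → attenuation 2^(−1.167) = 0.4453.
Combined: 5.561 × 0.4453 = 2.476 mSv/h.

2.48 mSv/h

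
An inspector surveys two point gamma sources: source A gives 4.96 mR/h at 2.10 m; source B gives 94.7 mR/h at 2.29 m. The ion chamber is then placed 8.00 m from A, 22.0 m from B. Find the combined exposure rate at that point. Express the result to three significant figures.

Each source contributes Iᵢ·(dᵢ/rᵢ)²; contributions add.
A: 4.96 × (2.10/8.00)² = 0.3418 mR/h
B: 94.7 × (2.29/22.0)² = 1.026 mR/h
Total = 0.3418 + 1.026 = 1.368 mR/h.

1.37 mR/h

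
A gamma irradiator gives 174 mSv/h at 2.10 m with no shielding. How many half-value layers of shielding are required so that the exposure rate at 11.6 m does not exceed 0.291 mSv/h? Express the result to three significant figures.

At 11.6 m, distance alone gives (2.10/11.6)² = 0.03277, so 174 × 0.03277 = 5.702 mSv/h.
Further attenuation needed: 5.702/0.291 = 19.59.
n = log₂(19.59) = 4.292 half-value layers.

4.29 half-value layers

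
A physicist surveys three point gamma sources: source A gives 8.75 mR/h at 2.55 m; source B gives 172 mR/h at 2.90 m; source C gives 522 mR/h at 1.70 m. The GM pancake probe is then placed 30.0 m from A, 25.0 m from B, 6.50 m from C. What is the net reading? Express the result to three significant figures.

38.1 mR/h

By superposition, sum each source's inverse-square contribution:
A: 8.75 × (2.55/30.0)² = 0.06322 mR/h
B: 172 × (2.90/25.0)² = 2.314 mR/h
C: 522 × (1.70/6.50)² = 35.71 mR/h
Total = 0.06322 + 2.314 + 35.71 = 38.09 mR/h.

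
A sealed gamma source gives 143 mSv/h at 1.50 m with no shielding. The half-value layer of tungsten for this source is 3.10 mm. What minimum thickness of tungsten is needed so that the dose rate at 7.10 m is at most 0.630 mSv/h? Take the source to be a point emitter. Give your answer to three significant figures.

At 7.10 m, distance alone gives (1.50/7.10)² = 0.04463, so 143 × 0.04463 = 6.382 mSv/h.
Further attenuation needed: 6.382/0.630 = 10.13.
n = log₂(10.13) = 3.341 half-value layers.
Thickness = 3.341 × 3.10 mm = 10.36 mm.

10.4 mm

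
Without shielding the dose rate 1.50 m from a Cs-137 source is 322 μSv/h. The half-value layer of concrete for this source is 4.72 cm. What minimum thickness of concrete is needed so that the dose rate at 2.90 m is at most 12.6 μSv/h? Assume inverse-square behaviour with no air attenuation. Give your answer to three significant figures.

At 2.90 m, distance alone gives 322 × (1.50/2.90)² = 322 × 0.2675 = 86.14 μSv/h.
Further attenuation needed: 86.14/12.6 = 6.837.
n = log₂(6.837) = 2.773 half-value layers.
Thickness = 2.773 × 4.72 cm = 13.09 cm.

13.1 cm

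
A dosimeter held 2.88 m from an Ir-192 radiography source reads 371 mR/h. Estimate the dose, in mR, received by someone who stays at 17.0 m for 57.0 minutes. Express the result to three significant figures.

Intensity scales as (d₁/d₂)², so rate at 17.0 m:
371 × (2.88/17.0)² = 371 × 0.02870 = 10.65 mR/h.
Dose = rate × time = 10.65 mR/h × 0.9500 h = 10.12 mR.

10.1 mR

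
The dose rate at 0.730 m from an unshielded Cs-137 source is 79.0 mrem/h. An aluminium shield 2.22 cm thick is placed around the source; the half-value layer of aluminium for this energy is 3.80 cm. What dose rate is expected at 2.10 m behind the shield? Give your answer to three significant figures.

6.37 mrem/h

Distance alone: 79.0 × (0.730/2.10)² = 79.0 × 0.1208 = 9.543 mrem/h.
Shield: 2.22/3.80 = 0.5842 half-value layers → attenuation 2^(−0.5842) = 0.6670.
Combined: 9.543 × 0.6670 = 6.365 mrem/h.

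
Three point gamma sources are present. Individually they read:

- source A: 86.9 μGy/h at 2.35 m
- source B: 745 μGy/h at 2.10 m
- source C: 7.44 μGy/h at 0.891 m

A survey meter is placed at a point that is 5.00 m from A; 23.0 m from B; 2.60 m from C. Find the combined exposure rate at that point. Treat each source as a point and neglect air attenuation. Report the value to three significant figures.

26.3 μGy/h

By superposition, sum each source's inverse-square contribution:
A: 86.9 × (2.35/5.00)² = 19.20 μGy/h
B: 745 × (2.10/23.0)² = 6.211 μGy/h
C: 7.44 × (0.891/2.60)² = 0.8737 μGy/h
Total = 19.20 + 6.211 + 0.8737 = 26.28 μGy/h.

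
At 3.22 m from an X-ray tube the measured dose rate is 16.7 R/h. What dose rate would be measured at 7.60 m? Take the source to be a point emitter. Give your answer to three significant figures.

Since intensity falls as 1/r², scaling from 3.22 m to 7.60 m:
16.7 × (3.22/7.60)² = 16.7 × 0.1795 = 2.998 R/h.

3.00 R/h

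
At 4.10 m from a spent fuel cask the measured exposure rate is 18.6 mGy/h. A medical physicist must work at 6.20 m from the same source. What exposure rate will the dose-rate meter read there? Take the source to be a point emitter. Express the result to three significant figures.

8.13 mGy/h

Using I₁d₁² = I₂d₂², scaling from 4.10 m to 6.20 m:
18.6 × (4.10/6.20)² = 18.6 × 0.4373 = 8.134 mGy/h.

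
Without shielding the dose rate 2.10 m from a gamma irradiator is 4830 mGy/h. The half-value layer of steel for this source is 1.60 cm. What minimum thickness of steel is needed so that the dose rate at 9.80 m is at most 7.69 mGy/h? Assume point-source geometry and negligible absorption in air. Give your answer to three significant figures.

7.76 cm

At 9.80 m, distance alone gives 4830 × (2.10/9.80)² = 4830 × 0.04592 = 221.8 mGy/h.
Further attenuation needed: 221.8/7.69 = 28.84.
n = log₂(28.84) = 4.850 half-value layers.
Thickness = 4.850 × 1.60 cm = 7.760 cm.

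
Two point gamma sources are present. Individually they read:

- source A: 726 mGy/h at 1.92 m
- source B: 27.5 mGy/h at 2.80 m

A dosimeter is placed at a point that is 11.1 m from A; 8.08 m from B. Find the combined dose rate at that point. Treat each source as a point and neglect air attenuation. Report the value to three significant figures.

By superposition, sum each source's inverse-square contribution:
A: 726 × (1.92/11.1)² = 21.72 mGy/h
B: 27.5 × (2.80/8.08)² = 3.302 mGy/h
Total = 21.72 + 3.302 = 25.02 mGy/h.

25.0 mGy/h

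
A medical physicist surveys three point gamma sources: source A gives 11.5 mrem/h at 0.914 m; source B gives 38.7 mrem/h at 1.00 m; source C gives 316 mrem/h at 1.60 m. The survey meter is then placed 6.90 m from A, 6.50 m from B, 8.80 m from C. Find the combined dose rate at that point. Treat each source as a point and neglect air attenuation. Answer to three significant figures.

By superposition, sum each source's inverse-square contribution:
A: 11.5 × (0.914/6.90)² = 0.2018 mrem/h
B: 38.7 × (1.00/6.50)² = 0.9160 mrem/h
C: 316 × (1.60/8.80)² = 10.45 mrem/h
Total = 0.2018 + 0.9160 + 10.45 = 11.57 mrem/h.

11.6 mrem/h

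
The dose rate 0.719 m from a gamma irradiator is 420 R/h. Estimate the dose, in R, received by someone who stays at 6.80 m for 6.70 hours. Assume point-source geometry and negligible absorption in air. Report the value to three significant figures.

31.5 R

Using I₁d₁² = I₂d₂², rate at 6.80 m:
(0.719/6.80)² = 0.01118, so 420 × 0.01118 = 4.696 R/h.
Dose = rate × time = 4.696 R/h × 6.700 h = 31.46 R.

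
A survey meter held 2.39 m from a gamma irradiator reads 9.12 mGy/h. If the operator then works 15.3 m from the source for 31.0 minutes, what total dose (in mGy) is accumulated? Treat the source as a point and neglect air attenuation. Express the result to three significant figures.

0.115 mGy

Since intensity falls as 1/r², rate at 15.3 m:
9.12 × (2.39/15.3)² = 9.12 × 0.02440 = 0.2225 mGy/h.
Dose = rate × time = 0.2225 mGy/h × 0.5167 h = 0.1150 mGy.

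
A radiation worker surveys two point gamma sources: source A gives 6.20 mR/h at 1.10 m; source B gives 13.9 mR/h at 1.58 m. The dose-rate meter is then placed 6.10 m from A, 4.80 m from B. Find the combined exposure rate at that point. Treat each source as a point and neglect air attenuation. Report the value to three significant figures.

1.71 mR/h

By superposition, sum each source's inverse-square contribution:
A: 6.20 × (1.10/6.10)² = 0.2016 mR/h
B: 13.9 × (1.58/4.80)² = 1.506 mR/h
Total = 0.2016 + 1.506 = 1.708 mR/h.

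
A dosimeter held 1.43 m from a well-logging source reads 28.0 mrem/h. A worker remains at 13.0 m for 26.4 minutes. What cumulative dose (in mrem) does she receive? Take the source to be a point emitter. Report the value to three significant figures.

0.149 mrem

Since intensity falls as 1/r², rate at 13.0 m:
28.0 × (1.43/13.0)² = 28.0 × 0.01210 = 0.3388 mrem/h.
Dose = rate × time = 0.3388 mrem/h × 0.4400 h = 0.1491 mrem.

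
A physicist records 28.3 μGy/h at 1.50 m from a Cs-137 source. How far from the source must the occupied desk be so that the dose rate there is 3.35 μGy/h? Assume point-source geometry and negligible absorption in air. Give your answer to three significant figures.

4.36 m

Using I₁d₁² = I₂d₂², d₂ = d₁·√(I₁/I₂).
I₁/I₂ = 28.3/3.35 = 8.448, so d₂ = 1.50 × √8.448 = 4.360 m.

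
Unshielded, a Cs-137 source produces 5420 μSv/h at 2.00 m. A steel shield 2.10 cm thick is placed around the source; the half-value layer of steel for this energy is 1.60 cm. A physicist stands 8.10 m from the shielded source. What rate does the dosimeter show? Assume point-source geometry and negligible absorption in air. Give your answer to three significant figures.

133 μSv/h

Distance alone: 5420 × (2.00/8.10)² = 5420 × 0.06097 = 330.5 μSv/h.
Shield: 2.10/1.60 = 1.312 half-value layers → attenuation 2^(−1.312) = 0.4028.
Combined: 330.5 × 0.4028 = 133.1 μSv/h.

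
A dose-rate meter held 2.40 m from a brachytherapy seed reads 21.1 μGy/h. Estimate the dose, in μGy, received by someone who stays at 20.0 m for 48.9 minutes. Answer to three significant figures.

0.248 μGy

Intensity scales as (d₁/d₂)², so rate at 20.0 m:
21.1 × (2.40/20.0)² = 21.1 × 0.01440 = 0.3038 μGy/h.
Dose = rate × time = 0.3038 μGy/h × 0.8150 h = 0.2476 μGy.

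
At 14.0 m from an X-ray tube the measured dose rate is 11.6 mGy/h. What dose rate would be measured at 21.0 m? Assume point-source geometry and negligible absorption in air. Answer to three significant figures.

5.16 mGy/h

By the inverse-square law, scaling from 14.0 m to 21.0 m:
11.6 × (14.0/21.0)² = 11.6 × 0.4444 = 5.155 mGy/h.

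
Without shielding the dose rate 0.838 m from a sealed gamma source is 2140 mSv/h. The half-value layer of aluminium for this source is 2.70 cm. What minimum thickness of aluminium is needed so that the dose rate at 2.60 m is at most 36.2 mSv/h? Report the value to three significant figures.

7.07 cm

At 2.60 m, distance alone gives 2140 × (0.838/2.60)² = 2140 × 0.1039 = 222.3 mSv/h.
Further attenuation needed: 222.3/36.2 = 6.141.
n = log₂(6.141) = 2.618 half-value layers.
Thickness = 2.618 × 2.70 cm = 7.069 cm.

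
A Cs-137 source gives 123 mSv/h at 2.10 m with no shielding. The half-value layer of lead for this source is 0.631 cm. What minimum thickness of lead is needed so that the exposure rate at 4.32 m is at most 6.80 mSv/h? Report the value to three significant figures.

1.32 cm

At 4.32 m, distance alone gives (2.10/4.32)² = 0.2363, so 123 × 0.2363 = 29.06 mSv/h.
Further attenuation needed: 29.06/6.80 = 4.274.
n = log₂(4.274) = 2.096 half-value layers.
Thickness = 2.096 × 0.631 cm = 1.323 cm.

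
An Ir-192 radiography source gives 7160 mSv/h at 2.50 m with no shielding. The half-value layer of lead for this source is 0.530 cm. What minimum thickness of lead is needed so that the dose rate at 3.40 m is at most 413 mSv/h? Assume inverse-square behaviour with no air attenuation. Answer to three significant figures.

1.71 cm

At 3.40 m, distance alone gives (2.50/3.40)² = 0.5407, so 7160 × 0.5407 = 3871 mSv/h.
Further attenuation needed: 3871/413 = 9.373.
n = log₂(9.373) = 3.229 half-value layers.
Thickness = 3.229 × 0.530 cm = 1.711 cm.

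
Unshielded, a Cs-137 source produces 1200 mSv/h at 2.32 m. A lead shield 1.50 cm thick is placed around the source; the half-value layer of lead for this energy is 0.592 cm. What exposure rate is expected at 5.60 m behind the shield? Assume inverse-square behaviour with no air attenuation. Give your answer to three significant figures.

35.6 mSv/h

Distance alone: 1200 × (2.32/5.60)² = 1200 × 0.1716 = 205.9 mSv/h.
Shield: 1.50/0.592 = 2.534 half-value layers → attenuation 2^(−2.534) = 0.1727.
Combined: 205.9 × 0.1727 = 35.56 mSv/h.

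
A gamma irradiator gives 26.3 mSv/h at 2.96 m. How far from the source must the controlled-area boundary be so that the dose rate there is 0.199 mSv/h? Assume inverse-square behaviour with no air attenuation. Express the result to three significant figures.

34.0 m

By the inverse-square law, d₂ = d₁·√(I₁/I₂).
I₁/I₂ = 26.3/0.199 = 132.2, so d₂ = 2.96 × √132.2 = 34.03 m.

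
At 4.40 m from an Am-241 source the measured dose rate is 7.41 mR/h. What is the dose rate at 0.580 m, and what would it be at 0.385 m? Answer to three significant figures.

Using I₁d₁² = I₂d₂²,
At 0.580 m: 7.41 × (4.40/0.580)² = 7.41 × 57.55 = 426.4 mR/h
At 0.385 m: 426.4 × (0.580/0.385)² = 426.4 × 2.270 = 967.9 mR/h.

426 mR/h; 968 mR/h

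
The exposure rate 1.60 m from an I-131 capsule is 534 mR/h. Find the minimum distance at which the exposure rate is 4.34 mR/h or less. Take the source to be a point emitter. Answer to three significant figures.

17.7 m

Using I₁d₁² = I₂d₂², d₂ = d₁·√(I₁/I₂).
I₁/I₂ = 534/4.34 = 123.0, so d₂ = 1.60 × √123.0 = 17.74 m.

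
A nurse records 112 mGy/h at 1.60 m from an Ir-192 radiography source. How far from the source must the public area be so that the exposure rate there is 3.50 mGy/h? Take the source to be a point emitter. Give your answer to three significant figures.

By the inverse-square law, d₂ = d₁·√(I₁/I₂).
I₁/I₂ = 112/3.50 = 32.00, so d₂ = 1.60 × √32.00 = 9.051 m.

9.05 m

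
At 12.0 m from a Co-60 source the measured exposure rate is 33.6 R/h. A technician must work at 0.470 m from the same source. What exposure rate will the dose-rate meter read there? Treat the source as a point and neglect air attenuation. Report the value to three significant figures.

21900 R/h

Using I₁d₁² = I₂d₂², scaling from 12.0 m to 0.470 m:
(12.0/0.470)² = 651.9, so 33.6 × 651.9 = 21900 R/h.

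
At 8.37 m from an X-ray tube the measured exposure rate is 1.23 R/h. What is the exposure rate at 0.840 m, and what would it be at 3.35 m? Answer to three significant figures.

122 R/h; 7.68 R/h

By the inverse-square law,
At 0.840 m: 1.23 × (8.37/0.840)² = 1.23 × 99.29 = 122.1 R/h
At 3.35 m: (0.840/3.35)² = 0.06287, so 122.1 × 0.06287 = 7.676 R/h.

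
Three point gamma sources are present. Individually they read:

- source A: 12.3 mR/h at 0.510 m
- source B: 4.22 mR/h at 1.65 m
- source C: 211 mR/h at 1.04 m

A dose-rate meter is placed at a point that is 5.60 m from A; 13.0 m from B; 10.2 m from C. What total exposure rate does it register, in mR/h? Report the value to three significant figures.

2.36 mR/h

By superposition, sum each source's inverse-square contribution:
A: 12.3 × (0.510/5.60)² = 0.1020 mR/h
B: 4.22 × (1.65/13.0)² = 0.06798 mR/h
C: 211 × (1.04/10.2)² = 2.194 mR/h
Total = 0.1020 + 0.06798 + 2.194 = 2.364 mR/h.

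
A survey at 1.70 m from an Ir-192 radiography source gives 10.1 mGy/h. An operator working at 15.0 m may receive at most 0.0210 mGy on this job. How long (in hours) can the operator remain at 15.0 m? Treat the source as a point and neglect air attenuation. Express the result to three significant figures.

Using I₁d₁² = I₂d₂², rate at 15.0 m:
(1.70/15.0)² = 0.01284, so 10.1 × 0.01284 = 0.1297 mGy/h.
Stay time = 0.0210 mGy ÷ 0.1297 mGy/h = 0.1619 h.

0.162 h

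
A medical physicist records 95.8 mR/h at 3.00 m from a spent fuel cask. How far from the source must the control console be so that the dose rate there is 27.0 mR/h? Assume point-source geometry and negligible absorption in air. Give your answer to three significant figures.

Intensity scales as (d₁/d₂)², so d₂ = d₁·√(I₁/I₂).
I₁/I₂ = 95.8/27.0 = 3.548, so d₂ = 3.00 × √3.548 = 5.651 m.

5.65 m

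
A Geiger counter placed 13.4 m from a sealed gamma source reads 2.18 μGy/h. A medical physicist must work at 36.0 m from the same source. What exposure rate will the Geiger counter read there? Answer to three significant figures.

0.302 μGy/h

Intensity scales as (d₁/d₂)², so scaling from 13.4 m to 36.0 m:
(13.4/36.0)² = 0.1385, so 2.18 × 0.1385 = 0.3019 μGy/h.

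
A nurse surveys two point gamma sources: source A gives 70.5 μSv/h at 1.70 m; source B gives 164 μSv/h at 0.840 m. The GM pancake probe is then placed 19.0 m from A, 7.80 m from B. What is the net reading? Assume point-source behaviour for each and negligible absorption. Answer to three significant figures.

By superposition, sum each source's inverse-square contribution:
A: 70.5 × (1.70/19.0)² = 0.5644 μSv/h
B: 164 × (0.840/7.80)² = 1.902 μSv/h
Total = 0.5644 + 1.902 = 2.466 μSv/h.

2.47 μSv/h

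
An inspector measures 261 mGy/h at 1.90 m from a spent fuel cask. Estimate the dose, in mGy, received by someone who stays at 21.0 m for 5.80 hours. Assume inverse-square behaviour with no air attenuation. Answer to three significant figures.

By the inverse-square law, rate at 21.0 m:
261 × (1.90/21.0)² = 261 × 0.008186 = 2.137 mGy/h.
Dose = rate × time = 2.137 mGy/h × 5.800 h = 12.39 mGy.

12.4 mGy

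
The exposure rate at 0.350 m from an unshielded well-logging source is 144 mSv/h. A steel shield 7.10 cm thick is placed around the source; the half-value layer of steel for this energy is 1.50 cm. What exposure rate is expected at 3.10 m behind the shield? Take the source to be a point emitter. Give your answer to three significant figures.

Distance alone: (0.350/3.10)² = 0.01275, so 144 × 0.01275 = 1.836 mSv/h.
Shield: 7.10/1.50 = 4.733 half-value layers → attenuation 2^(−4.733) = 0.03760.
Combined: 1.836 × 0.03760 = 0.06903 mSv/h.

0.0690 mSv/h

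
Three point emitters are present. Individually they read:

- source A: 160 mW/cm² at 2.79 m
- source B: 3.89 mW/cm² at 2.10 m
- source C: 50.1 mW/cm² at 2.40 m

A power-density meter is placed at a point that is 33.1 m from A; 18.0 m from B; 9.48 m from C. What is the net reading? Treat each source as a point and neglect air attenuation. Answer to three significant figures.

By superposition, sum each source's inverse-square contribution:
A: 160 × (2.79/33.1)² = 1.137 mW/cm²
B: 3.89 × (2.10/18.0)² = 0.05295 mW/cm²
C: 50.1 × (2.40/9.48)² = 3.211 mW/cm²
Total = 1.137 + 0.05295 + 3.211 = 4.401 mW/cm².

4.40 mW/cm²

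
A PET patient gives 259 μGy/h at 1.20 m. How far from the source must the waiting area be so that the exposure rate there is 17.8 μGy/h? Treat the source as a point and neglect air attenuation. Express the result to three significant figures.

Using I₁d₁² = I₂d₂², d₂ = d₁·√(I₁/I₂).
I₁/I₂ = 259/17.8 = 14.55, so d₂ = 1.20 × √14.55 = 4.577 m.

4.58 m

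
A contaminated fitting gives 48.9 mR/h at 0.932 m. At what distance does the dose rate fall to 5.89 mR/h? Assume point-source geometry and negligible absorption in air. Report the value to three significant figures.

2.69 m

Intensity scales as (d₁/d₂)², so d₂ = d₁·√(I₁/I₂).
I₁/I₂ = 48.9/5.89 = 8.302, so d₂ = 0.932 × √8.302 = 2.685 m.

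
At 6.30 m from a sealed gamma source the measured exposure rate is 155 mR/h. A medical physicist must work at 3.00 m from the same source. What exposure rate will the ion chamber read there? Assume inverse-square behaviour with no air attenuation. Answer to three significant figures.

By the inverse-square law, scaling from 6.30 m to 3.00 m:
155 × (6.30/3.00)² = 155 × 4.410 = 683.6 mR/h.

684 mR/h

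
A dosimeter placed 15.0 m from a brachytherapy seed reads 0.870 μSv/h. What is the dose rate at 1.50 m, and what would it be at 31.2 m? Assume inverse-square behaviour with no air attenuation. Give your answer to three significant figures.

Applying the 1/r² law,
At 1.50 m: (15.0/1.50)² = 100.0, so 0.870 × 100.0 = 87.00 μSv/h
At 31.2 m: (1.50/31.2)² = 0.002311, so 87.00 × 0.002311 = 0.2011 μSv/h.

87.0 μSv/h; 0.201 μSv/h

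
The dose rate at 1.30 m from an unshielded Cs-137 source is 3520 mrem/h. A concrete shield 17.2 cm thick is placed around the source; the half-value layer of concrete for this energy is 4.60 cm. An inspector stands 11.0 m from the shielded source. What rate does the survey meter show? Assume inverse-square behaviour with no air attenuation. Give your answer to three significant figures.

3.68 mrem/h

Distance alone: 3520 × (1.30/11.0)² = 3520 × 0.01397 = 49.17 mrem/h.
Shield: 17.2/4.60 = 3.739 half-value layers → attenuation 2^(−3.739) = 0.07489.
Combined: 49.17 × 0.07489 = 3.682 mrem/h.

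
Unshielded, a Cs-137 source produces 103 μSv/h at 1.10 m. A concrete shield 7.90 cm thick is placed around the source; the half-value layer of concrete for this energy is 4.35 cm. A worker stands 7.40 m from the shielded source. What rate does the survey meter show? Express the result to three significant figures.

0.646 μSv/h

Distance alone: (1.10/7.40)² = 0.02210, so 103 × 0.02210 = 2.276 μSv/h.
Shield: 7.90/4.35 = 1.816 half-value layers → attenuation 2^(−1.816) = 0.2840.
Combined: 2.276 × 0.2840 = 0.6464 μSv/h.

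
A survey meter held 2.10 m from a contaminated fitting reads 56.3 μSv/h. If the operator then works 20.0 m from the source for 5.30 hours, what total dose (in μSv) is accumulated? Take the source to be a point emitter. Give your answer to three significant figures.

3.29 μSv

Intensity scales as (d₁/d₂)², so rate at 20.0 m:
56.3 × (2.10/20.0)² = 56.3 × 0.01103 = 0.6210 μSv/h.
Dose = rate × time = 0.6210 μSv/h × 5.300 h = 3.291 μSv.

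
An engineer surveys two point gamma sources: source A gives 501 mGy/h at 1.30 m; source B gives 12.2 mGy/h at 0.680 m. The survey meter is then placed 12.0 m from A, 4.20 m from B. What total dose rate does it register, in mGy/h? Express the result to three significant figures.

6.20 mGy/h

Each source contributes Iᵢ·(dᵢ/rᵢ)²; contributions add.
A: 501 × (1.30/12.0)² = 5.880 mGy/h
B: 12.2 × (0.680/4.20)² = 0.3198 mGy/h
Total = 5.880 + 0.3198 = 6.200 mGy/h.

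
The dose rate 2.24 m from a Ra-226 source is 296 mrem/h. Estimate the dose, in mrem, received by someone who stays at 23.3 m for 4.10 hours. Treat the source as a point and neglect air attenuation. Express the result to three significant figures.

Intensity scales as (d₁/d₂)², so rate at 23.3 m:
296 × (2.24/23.3)² = 296 × 0.009242 = 2.736 mrem/h.
Dose = rate × time = 2.736 mrem/h × 4.100 h = 11.22 mrem.

11.2 mrem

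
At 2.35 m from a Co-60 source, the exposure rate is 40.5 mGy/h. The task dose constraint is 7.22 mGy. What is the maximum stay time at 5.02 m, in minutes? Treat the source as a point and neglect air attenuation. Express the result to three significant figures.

48.8 min

By the inverse-square law, rate at 5.02 m:
(2.35/5.02)² = 0.2191, so 40.5 × 0.2191 = 8.874 mGy/h.
Stay time = 7.22 mGy ÷ 8.874 mGy/h = 0.8136 h = 48.82 min.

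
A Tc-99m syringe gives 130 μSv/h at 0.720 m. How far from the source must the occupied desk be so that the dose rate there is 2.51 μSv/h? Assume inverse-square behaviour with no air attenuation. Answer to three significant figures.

By the inverse-square law, d₂ = d₁·√(I₁/I₂).
I₁/I₂ = 130/2.51 = 51.79, so d₂ = 0.720 × √51.79 = 5.181 m.

5.18 m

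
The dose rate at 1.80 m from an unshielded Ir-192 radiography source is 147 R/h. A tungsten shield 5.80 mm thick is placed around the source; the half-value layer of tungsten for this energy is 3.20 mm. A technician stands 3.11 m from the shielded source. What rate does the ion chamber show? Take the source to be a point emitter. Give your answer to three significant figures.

14.0 R/h

Distance alone: (1.80/3.11)² = 0.3350, so 147 × 0.3350 = 49.25 R/h.
Shield: 5.80/3.20 = 1.812 half-value layers → attenuation 2^(−1.812) = 0.2848.
Combined: 49.25 × 0.2848 = 14.03 R/h.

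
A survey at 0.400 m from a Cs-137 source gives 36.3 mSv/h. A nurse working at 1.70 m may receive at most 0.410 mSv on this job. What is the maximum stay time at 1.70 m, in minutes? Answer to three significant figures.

12.2 min

Using I₁d₁² = I₂d₂², rate at 1.70 m:
(0.400/1.70)² = 0.05536, so 36.3 × 0.05536 = 2.010 mSv/h.
Stay time = 0.410 mSv ÷ 2.010 mSv/h = 0.2040 h = 12.24 min.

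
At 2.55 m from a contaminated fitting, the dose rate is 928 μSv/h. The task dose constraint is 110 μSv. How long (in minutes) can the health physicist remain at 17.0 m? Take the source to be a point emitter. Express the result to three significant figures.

316 min

Applying the 1/r² law, rate at 17.0 m:
(2.55/17.0)² = 0.02250, so 928 × 0.02250 = 20.88 μSv/h.
Stay time = 110 μSv ÷ 20.88 μSv/h = 5.268 h = 316.1 min.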